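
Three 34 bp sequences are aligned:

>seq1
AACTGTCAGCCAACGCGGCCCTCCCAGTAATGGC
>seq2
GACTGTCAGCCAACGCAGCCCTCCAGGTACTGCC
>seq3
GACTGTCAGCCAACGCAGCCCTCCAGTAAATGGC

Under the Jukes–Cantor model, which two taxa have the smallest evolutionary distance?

seq2 and seq3

seq1–seq2: 6/34 differ, p = 0.176, d = 0.201.
seq1–seq3: 6/34 differ, p = 0.176, d = 0.201.
seq2–seq3: 4/34 differ, p = 0.118, d = 0.128.
The smallest distance is between seq2 and seq3.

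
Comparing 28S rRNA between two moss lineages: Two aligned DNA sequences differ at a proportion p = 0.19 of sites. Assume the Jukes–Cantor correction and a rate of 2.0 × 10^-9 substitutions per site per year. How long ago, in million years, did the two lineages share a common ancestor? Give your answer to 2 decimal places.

d = −(3/4) ln(1 − 4p/3) = −0.75 ln(1 − 0.253333) = −0.75 ln(0.746667)
  = −0.75 × (-0.292136) = 0.219102 substitutions/site.
Under a molecular clock d = 2μt, so t = d/(2μ) = 0.219102 / (2 × 2.0 × 10^-9) = 54.78 million years.

54.78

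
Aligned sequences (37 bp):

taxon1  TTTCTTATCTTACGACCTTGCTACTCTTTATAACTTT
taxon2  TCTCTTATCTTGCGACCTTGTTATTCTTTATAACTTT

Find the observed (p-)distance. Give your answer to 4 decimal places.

0.1081

The sequences differ at 4 of 37 positions (sites 2, 12, 21, 24).
p = 4/37 = 0.108108… ≈ 0.1081 (to 4 d.p.).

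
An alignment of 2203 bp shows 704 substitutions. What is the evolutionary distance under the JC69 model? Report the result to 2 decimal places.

0.42

p = 704/2203 ≈ 0.319564.
d = −(3/4) ln(1 − 4p/3) = −0.75 ln(1 − 0.426085) = −0.75 ln(0.573915)
  = −0.75 × (-0.555274) = 0.416456 substitutions/site.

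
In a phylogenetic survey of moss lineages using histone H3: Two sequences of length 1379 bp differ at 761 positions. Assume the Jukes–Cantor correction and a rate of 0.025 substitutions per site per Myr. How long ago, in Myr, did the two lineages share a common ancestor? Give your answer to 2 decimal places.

19.97

p = 761/1379 ≈ 0.551849.
d = −(3/4) ln(1 − 4p/3) = −0.75 ln(1 − 0.735799) = −0.75 ln(0.264201)
  = −0.75 × (-1.331045) = 0.998284 substitutions/site.
Under a molecular clock d = 2μt, so t = d/(2μ) = 0.998284 / (2 × 0.025) = 19.97 Myr.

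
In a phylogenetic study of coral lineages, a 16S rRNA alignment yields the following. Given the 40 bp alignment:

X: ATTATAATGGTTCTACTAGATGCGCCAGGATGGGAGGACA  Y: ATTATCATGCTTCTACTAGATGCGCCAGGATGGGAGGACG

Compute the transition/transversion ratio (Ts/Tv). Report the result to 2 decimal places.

0.50

Transitions are A↔G and C↔T; transversions are all other mismatches.
Transitions: 1. Transversions: 2.
R = 1/2 = 0.50.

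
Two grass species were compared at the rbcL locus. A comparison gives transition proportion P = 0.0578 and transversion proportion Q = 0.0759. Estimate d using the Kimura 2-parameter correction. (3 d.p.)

Under the Kimura two-parameter model, d = −½ ln(1 − 2P − Q) − ¼ ln(1 − 2Q).
1 − 2P − Q = 0.8085, giving −½ ln(0.8085) = 0.106287.
1 − 2Q = 0.8482, giving −¼ ln(0.8482) = 0.041160.
d = 0.106287 + 0.041160 = 0.147447.

0.147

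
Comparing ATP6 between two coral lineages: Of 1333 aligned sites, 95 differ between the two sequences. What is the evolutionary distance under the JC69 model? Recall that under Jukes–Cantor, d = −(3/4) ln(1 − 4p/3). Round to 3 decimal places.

p = 95/1333 ≈ 0.071268.
d = −(3/4) ln(1 − 4p/3) = −0.75 ln(1 − 0.095024) = −0.75 ln(0.904976)
  = −0.75 × (-0.099847) = 0.074885 substitutions/site.

0.075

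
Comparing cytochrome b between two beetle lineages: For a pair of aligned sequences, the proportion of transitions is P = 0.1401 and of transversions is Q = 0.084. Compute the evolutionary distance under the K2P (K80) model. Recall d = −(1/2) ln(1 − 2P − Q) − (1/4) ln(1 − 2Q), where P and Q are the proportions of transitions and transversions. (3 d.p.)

0.272

Under the Kimura two-parameter model, d = −½ ln(1 − 2P − Q) − ¼ ln(1 − 2Q).
1 − 2P − Q = 0.6358, giving −½ ln(0.6358) = 0.226436.
1 − 2Q = 0.832, giving −¼ ln(0.832) = 0.045981.
d = 0.226436 + 0.045981 = 0.272417.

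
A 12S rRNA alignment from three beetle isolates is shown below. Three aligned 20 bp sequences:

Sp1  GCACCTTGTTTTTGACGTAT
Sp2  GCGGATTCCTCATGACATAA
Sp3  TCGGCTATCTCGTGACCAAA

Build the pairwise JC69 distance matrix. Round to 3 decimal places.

d(Sp1,Sp2) = 0.687, d(Sp1,Sp3) = 0.991, d(Sp2,Sp3) = 0.471

Sp1–Sp2: 9/20 sites differ → p = 0.45, d = −0.75 ln(1 − 0.6) = 0.687218 ≈ 0.687.
Sp1–Sp3: 11/20 sites differ → p = 0.55, d = −0.75 ln(1 − 0.733333) = 0.991316 ≈ 0.991.
Sp2–Sp3: 7/20 sites differ → p = 0.35, d = −0.75 ln(1 − 0.466667) = 0.471457 ≈ 0.471.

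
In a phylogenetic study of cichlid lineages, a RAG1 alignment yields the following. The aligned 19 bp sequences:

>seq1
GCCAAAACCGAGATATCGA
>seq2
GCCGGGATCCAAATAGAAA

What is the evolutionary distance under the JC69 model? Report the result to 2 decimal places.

The sequences differ at 9 of 19 sites (4, 5, 6, 8, 10, 12, 16, 17, 18), so p = 9/19 ≈ 0.473684.
d = −(3/4) ln(1 − 4p/3) = −0.75 ln(1 − 0.631579) = −0.75 ln(0.368421)
  = −0.75 × (-0.998529) = 0.748897 substitutions/site.

0.75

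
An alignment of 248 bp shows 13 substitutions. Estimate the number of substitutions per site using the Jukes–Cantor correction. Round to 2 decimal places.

0.05

p = 13/248 ≈ 0.052419.
d = −(3/4) ln(1 − 4p/3) = −0.75 ln(1 − 0.069892) = −0.75 ln(0.930108)
  = −0.75 × (-0.072455) = 0.054341 substitutions/site.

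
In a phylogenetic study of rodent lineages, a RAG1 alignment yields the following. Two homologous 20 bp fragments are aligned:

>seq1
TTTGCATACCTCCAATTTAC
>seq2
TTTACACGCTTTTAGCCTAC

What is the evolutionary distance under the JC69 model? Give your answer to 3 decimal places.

The sequences differ at 9 of 20 sites (4, 7, 8, 10, 12, 13, 15, 16, 17), so p = 9/20 = 0.45.
d = −(3/4) ln(1 − 4p/3) = −0.75 ln(1 − 0.6) = −0.75 ln(0.4)
  = −0.75 × (-0.916291) = 0.687218 substitutions/site.

0.687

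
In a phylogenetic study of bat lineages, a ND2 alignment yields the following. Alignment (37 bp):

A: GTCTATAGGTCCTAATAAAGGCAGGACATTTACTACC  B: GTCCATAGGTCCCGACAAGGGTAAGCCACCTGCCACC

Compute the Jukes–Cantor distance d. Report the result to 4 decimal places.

0.4248

The sequences differ at 12 of 37 sites, so p = 12/37 ≈ 0.324324.
d = −(3/4) ln(1 − 4p/3) = −0.75 ln(1 − 0.432432) = −0.75 ln(0.567568)
  = −0.75 × (-0.566395) = 0.424796 substitutions/site.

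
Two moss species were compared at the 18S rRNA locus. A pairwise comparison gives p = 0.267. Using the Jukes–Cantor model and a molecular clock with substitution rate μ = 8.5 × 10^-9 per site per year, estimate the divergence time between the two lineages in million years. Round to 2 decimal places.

19.41

d = −(3/4) ln(1 − 4p/3) = −0.75 ln(1 − 0.356) = −0.75 ln(0.644)
  = −0.75 × (-0.440057) = 0.330043 substitutions/site.
Under a molecular clock d = 2μt, so t = d/(2μ) = 0.330043 / (2 × 8.5 × 10^-9) = 19.41 million years.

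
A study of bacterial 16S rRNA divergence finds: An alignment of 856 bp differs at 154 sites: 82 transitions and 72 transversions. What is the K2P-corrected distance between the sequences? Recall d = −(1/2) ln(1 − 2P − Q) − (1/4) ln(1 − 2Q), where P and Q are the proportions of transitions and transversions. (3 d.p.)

P = 82/856 ≈ 0.095794 and Q = 72/856 ≈ 0.084112.
Under the Kimura two-parameter model, d = −½ ln(1 − 2P − Q) − ¼ ln(1 − 2Q).
1 − 2P − Q = 0.7243, giving −½ ln(0.7243) = 0.161275.
1 − 2Q = 0.831776, giving −¼ ln(0.831776) = 0.046048.
d = 0.161275 + 0.046048 = 0.207323.

0.207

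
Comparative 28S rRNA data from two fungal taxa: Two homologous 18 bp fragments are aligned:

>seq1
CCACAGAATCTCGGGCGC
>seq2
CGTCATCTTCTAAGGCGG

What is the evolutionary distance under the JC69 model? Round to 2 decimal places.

0.67

The sequences differ at 8 of 18 sites (2, 3, 6, 7, 8, 12, 13, 18), so p = 8/18 ≈ 0.444444.
d = −(3/4) ln(1 − 4p/3) = −0.75 ln(1 − 0.592592) = −0.75 ln(0.407408)
  = −0.75 × (-0.897940) = 0.673455 substitutions/site.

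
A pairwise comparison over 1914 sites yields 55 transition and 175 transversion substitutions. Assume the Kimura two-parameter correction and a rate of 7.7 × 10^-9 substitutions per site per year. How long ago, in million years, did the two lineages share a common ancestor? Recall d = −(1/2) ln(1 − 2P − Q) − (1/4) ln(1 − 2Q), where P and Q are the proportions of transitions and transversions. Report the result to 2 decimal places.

P = 55/1914 ≈ 0.028736 and Q = 175/1914 ≈ 0.091432.
Under the Kimura two-parameter model, d = −½ ln(1 − 2P − Q) − ¼ ln(1 − 2Q).
1 − 2P − Q = 0.851096, giving −½ ln(0.851096) = 0.080615.
1 − 2Q = 0.817136, giving −¼ ln(0.817136) = 0.050487.
d = 0.080615 + 0.050487 = 0.131102.
Under a molecular clock d = 2μt, so t = d/(2μ) = 0.131102 / (2 × 7.7 × 10^-9) = 8.51 million years.

8.51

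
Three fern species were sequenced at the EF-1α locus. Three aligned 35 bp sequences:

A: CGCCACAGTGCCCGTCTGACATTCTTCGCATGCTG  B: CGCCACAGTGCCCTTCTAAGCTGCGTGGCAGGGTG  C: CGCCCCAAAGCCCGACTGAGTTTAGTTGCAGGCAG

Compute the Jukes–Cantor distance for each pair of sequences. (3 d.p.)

d(A,B) = 0.315, d(A,C) = 0.407, d(B,C) = 0.458

A–B: 9/35 sites differ → p ≈ 0.257143, d = −0.75 ln(1 − 0.342857) = 0.314890 ≈ 0.315.
A–C: 11/35 sites differ → p ≈ 0.314286, d = −0.75 ln(1 − 0.419048) = 0.407315 ≈ 0.407.
B–C: 12/35 sites differ → p ≈ 0.342857, d = −0.75 ln(1 − 0.457143) = 0.458182 ≈ 0.458.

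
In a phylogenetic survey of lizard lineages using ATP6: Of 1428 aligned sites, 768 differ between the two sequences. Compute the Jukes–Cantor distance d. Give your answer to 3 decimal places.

0.947

p = 768/1428 ≈ 0.537815.
d = −(3/4) ln(1 − 4p/3) = −0.75 ln(1 − 0.717087) = −0.75 ln(0.282913)
  = −0.75 × (-1.262616) = 0.946962 substitutions/site.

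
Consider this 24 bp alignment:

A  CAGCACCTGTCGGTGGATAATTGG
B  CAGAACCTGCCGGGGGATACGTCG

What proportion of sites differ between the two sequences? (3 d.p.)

0.250

The sequences differ at 6 of 24 positions (sites 4, 10, 14, 20, 21, 23).
p = 6/24 = 0.250.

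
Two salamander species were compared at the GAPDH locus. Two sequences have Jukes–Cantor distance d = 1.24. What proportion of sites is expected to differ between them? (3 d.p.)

p = (3/4)(1 − e^(−4d/3)) = 0.75 × (1 − e^(-1.653333)) = 0.75 × (1 − 0.191411) = 0.606442.

0.606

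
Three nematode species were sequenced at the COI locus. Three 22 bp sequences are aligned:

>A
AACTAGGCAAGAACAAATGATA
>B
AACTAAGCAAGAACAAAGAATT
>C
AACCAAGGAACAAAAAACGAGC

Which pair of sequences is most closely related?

A and B

A–B: 4/22 differ, p = 0.182, d = 0.208.
A–C: 8/22 differ, p = 0.364, d = 0.497.
B–C: 8/22 differ, p = 0.364, d = 0.497.
The smallest distance is between A and B.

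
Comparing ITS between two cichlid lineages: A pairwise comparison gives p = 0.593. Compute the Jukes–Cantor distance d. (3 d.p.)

1.173

d = −(3/4) ln(1 − 4p/3) = −0.75 ln(1 − 0.790667) = −0.75 ln(0.209333)
  = −0.75 × (-1.563829) = 1.172872 substitutions/site.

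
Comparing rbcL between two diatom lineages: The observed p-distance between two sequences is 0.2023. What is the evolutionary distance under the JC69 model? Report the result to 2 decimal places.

0.24

d = −(3/4) ln(1 − 4p/3) = −0.75 ln(1 − 0.269733) = −0.75 ln(0.730267)
  = −0.75 × (-0.314345) = 0.235759 substitutions/site.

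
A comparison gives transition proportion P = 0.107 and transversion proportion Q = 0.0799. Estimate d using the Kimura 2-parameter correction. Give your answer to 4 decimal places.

Under the Kimura two-parameter model, d = −½ ln(1 − 2P − Q) − ¼ ln(1 − 2Q).
1 − 2P − Q = 0.7061, giving −½ ln(0.7061) = 0.173999.
1 − 2Q = 0.8402, giving −¼ ln(0.8402) = 0.043529.
d = 0.173999 + 0.043529 = 0.217528.

0.2175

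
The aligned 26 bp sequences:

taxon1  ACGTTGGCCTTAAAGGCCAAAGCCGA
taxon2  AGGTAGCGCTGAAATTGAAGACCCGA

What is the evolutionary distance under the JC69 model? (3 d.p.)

The sequences differ at 11 of 26 sites, so p = 11/26 ≈ 0.423077.
d = −(3/4) ln(1 − 4p/3) = −0.75 ln(1 − 0.564103) = −0.75 ln(0.435897)
  = −0.75 × (-0.830349) = 0.622762 substitutions/site.

0.623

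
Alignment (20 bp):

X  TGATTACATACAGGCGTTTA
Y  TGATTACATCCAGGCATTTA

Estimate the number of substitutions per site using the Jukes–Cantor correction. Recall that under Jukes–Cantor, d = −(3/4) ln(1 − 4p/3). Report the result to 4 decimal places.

The sequences differ at 2 of 20 sites (10, 16), so p = 2/20 = 0.1.
d = −(3/4) ln(1 − 4p/3) = −0.75 ln(1 − 0.133333) = −0.75 ln(0.866667)
  = −0.75 × (-0.143100) = 0.107325 substitutions/site.

0.1073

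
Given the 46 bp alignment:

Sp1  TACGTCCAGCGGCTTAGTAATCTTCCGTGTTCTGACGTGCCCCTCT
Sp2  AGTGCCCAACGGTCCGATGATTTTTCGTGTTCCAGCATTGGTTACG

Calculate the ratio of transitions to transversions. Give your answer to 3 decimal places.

Transitions are A↔G and C↔T; transversions are all other mismatches.
Transitions: 18. Transversions: 6.
R = 18/6 = 3.000.

3.000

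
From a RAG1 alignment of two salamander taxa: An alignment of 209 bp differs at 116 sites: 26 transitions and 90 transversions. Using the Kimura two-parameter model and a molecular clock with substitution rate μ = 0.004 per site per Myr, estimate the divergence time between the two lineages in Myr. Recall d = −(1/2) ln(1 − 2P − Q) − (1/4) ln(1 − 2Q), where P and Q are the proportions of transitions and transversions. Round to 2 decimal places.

132.82

P = 26/209 ≈ 0.124402 and Q = 90/209 ≈ 0.430622.
Under the Kimura two-parameter model, d = −½ ln(1 − 2P − Q) − ¼ ln(1 − 2Q).
1 − 2P − Q = 0.320574, giving −½ ln(0.320574) = 0.568821.
1 − 2Q = 0.138756, giving −¼ ln(0.138756) = 0.493760.
d = 0.568821 + 0.493760 = 1.062581.
Under a molecular clock d = 2μt, so t = d/(2μ) = 1.062581 / (2 × 0.004) = 132.82 Myr.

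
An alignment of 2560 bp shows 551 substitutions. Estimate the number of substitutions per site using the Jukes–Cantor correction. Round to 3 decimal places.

0.254

p = 551/2560 ≈ 0.215234.
d = −(3/4) ln(1 − 4p/3) = −0.75 ln(1 − 0.286979) = −0.75 ln(0.713021)
  = −0.75 × (-0.338244) = 0.253683 substitutions/site.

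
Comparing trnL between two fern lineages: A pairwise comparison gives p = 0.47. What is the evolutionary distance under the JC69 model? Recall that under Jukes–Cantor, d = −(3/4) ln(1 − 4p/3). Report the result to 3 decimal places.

0.739

d = −(3/4) ln(1 − 4p/3) = −0.75 ln(1 − 0.626667) = −0.75 ln(0.373333)
  = −0.75 × (-0.985284) = 0.738963 substitutions/site.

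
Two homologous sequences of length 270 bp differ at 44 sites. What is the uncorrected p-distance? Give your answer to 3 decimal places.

p = 44/270 = 0.162962… ≈ 0.163 (to 3 d.p.).

0.163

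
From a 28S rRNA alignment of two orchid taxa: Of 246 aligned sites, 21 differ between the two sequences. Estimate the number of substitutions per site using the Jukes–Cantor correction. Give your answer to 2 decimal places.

p = 21/246 ≈ 0.085366.
d = −(3/4) ln(1 − 4p/3) = −0.75 ln(1 − 0.113821) = −0.75 ln(0.886179)
  = −0.75 × (-0.120836) = 0.090627 substitutions/site.

0.09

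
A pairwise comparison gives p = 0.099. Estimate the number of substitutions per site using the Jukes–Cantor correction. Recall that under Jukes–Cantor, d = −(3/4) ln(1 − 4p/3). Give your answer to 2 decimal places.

d = −(3/4) ln(1 − 4p/3) = −0.75 ln(1 − 0.132) = −0.75 ln(0.868)
  = −0.75 × (-0.141564) = 0.106173 substitutions/site.

0.11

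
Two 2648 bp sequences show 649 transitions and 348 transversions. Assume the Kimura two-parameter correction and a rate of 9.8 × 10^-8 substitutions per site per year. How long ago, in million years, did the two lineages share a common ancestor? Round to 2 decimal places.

P = 649/2648 ≈ 0.245091 and Q = 348/2648 ≈ 0.13142.
Under the Kimura two-parameter model, d = −½ ln(1 − 2P − Q) − ¼ ln(1 − 2Q).
1 − 2P − Q = 0.378398, giving −½ ln(0.378398) = 0.485904.
1 − 2Q = 0.73716, giving −¼ ln(0.73716) = 0.076238.
d = 0.485904 + 0.076238 = 0.562142.
Under a molecular clock d = 2μt, so t = d/(2μ) = 0.562142 / (2 × 9.8 × 10^-8) = 2.87 million years.

2.87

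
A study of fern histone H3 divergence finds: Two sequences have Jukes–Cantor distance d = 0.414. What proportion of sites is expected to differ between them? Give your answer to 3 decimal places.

0.318

p = (3/4)(1 − e^(−4d/3)) = 0.75 × (1 − e^(-0.552)) = 0.75 × (1 − 0.575797) = 0.318152.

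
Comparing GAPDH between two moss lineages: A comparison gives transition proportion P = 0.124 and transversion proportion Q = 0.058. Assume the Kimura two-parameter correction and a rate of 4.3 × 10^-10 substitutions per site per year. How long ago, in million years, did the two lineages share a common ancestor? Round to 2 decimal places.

Under the Kimura two-parameter model, d = −½ ln(1 − 2P − Q) − ¼ ln(1 − 2Q).
1 − 2P − Q = 0.694, giving −½ ln(0.694) = 0.182642.
1 − 2Q = 0.884, giving −¼ ln(0.884) = 0.030825.
d = 0.182642 + 0.030825 = 0.213467.
Under a molecular clock d = 2μt, so t = d/(2μ) = 0.213467 / (2 × 4.3 × 10^-10) = 248.22 million years.

248.22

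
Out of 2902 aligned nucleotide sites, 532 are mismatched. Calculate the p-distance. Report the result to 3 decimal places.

p = 532/2902 = 0.183321… ≈ 0.183 (to 3 d.p.).

0.183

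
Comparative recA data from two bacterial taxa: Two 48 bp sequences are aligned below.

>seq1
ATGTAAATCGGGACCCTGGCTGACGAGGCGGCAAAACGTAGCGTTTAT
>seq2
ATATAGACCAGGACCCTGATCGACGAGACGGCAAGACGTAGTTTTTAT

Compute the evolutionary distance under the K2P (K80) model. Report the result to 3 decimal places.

0.298

Of 48 sites, 10 differences are transitions and 1 are transversions, so P = 10/48 ≈ 0.208333 and Q = 1/48 ≈ 0.020833.
Under the Kimura two-parameter model, d = −½ ln(1 − 2P − Q) − ¼ ln(1 − 2Q).
1 − 2P − Q = 0.562501, giving −½ ln(0.562501) = 0.287681.
1 − 2Q = 0.958334, giving −¼ ln(0.958334) = 0.010640.
d = 0.287681 + 0.010640 = 0.298321.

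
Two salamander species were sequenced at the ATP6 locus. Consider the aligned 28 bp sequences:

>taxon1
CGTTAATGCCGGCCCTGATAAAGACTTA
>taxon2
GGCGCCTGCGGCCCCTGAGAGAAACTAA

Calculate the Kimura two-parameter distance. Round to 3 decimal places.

Of 28 sites, 3 differences are transitions and 8 are transversions, so P = 3/28 ≈ 0.107143 and Q = 8/28 ≈ 0.285714.
Under the Kimura two-parameter model, d = −½ ln(1 − 2P − Q) − ¼ ln(1 − 2Q).
1 − 2P − Q = 0.5, giving −½ ln(0.5) = 0.346574.
1 − 2Q = 0.428572, giving −¼ ln(0.428572) = 0.211824.
d = 0.346574 + 0.211824 = 0.558398.

0.558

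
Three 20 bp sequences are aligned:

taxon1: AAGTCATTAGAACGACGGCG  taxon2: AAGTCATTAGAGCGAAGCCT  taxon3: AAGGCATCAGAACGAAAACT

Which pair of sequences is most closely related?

taxon1–taxon2: 4/20 differ, p = 0.200, d = 0.233.
taxon1–taxon3: 6/20 differ, p = 0.300, d = 0.383.
taxon2–taxon3: 5/20 differ, p = 0.250, d = 0.304.
The smallest distance is between taxon1 and taxon2.

taxon1 and taxon2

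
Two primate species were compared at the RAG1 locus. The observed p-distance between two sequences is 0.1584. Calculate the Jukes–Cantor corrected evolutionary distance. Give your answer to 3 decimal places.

d = −(3/4) ln(1 − 4p/3) = −0.75 ln(1 − 0.2112) = −0.75 ln(0.7888)
  = −0.75 × (-0.237242) = 0.177932 substitutions/site.

0.178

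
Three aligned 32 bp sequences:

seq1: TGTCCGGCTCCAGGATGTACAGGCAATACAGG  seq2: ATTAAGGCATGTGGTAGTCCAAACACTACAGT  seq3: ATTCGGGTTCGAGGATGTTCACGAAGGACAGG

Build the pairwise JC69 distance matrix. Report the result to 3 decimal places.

d(seq1,seq2) = 0.736, d(seq1,seq3) = 0.404, d(seq2,seq3) = 0.736

seq1–seq2: 15/32 sites differ → p = 0.46875, d = −0.75 ln(1 − 0.625) = 0.735622 ≈ 0.736.
seq1–seq3: 10/32 sites differ → p = 0.3125, d = −0.75 ln(1 − 0.416667) = 0.404248 ≈ 0.404.
seq2–seq3: 15/32 sites differ → p = 0.46875, d = −0.75 ln(1 − 0.625) = 0.735622 ≈ 0.736.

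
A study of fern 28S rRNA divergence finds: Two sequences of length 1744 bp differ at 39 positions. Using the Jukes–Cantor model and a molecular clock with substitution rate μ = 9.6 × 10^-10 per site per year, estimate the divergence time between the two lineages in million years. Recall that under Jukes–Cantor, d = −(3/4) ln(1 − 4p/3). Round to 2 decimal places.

p = 39/1744 ≈ 0.022362.
d = −(3/4) ln(1 − 4p/3) = −0.75 ln(1 − 0.029816) = −0.75 ln(0.970184)
  = −0.75 × (-0.030270) = 0.022703 substitutions/site.
Under a molecular clock d = 2μt, so t = d/(2μ) = 0.022703 / (2 × 9.6 × 10^-10) = 11.82 million years.

11.82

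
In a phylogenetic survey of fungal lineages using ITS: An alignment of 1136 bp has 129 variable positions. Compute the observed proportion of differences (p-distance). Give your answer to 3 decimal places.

0.114

p = 129/1136 = 0.113556… ≈ 0.114 (to 3 d.p.).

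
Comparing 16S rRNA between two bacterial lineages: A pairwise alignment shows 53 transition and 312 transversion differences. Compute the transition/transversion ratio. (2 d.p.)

0.17

R = 53/312 = 0.169871… ≈ 0.17 (to 2 d.p.).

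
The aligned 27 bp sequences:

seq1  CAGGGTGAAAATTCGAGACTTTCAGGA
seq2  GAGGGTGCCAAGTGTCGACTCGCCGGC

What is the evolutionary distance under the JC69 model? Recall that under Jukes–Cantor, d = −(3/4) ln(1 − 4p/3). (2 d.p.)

The sequences differ at 11 of 27 sites, so p = 11/27 ≈ 0.407407.
d = −(3/4) ln(1 − 4p/3) = −0.75 ln(1 − 0.543209) = −0.75 ln(0.456791)
  = −0.75 × (-0.783529) = 0.587647 substitutions/site.

0.59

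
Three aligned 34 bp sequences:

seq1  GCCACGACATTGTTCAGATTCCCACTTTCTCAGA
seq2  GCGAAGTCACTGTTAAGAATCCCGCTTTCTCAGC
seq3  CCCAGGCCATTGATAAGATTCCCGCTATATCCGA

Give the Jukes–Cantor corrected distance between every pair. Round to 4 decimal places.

seq1–seq2: 8/34 sites differ → p ≈ 0.235294, d = −0.75 ln(1 − 0.313725) = 0.282358 ≈ 0.2824.
seq1–seq3: 9/34 sites differ → p ≈ 0.264706, d = −0.75 ln(1 − 0.352941) = 0.326488 ≈ 0.3265.
seq2–seq3: 11/34 sites differ → p ≈ 0.323529, d = −0.75 ln(1 − 0.431372) = 0.423397 ≈ 0.4234.

d(seq1,seq2) = 0.2824, d(seq1,seq3) = 0.3265, d(seq2,seq3) = 0.4234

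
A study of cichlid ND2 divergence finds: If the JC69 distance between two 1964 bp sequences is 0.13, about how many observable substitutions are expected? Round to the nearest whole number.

Invert JC69: p = (3/4)(1 − e^(−4d/3)) = 0.75 × (1 − e^(-0.173333)) = 0.75 × (1 − 0.840858) = 0.119357.
Expected differing sites = pL ≈ 0.119357 × 1964 = 234.417148 ≈ 234.

234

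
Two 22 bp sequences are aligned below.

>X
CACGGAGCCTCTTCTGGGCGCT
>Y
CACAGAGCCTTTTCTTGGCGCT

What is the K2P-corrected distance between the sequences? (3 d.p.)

0.153

Of 22 sites, 2 differences are transitions and 1 are transversions, so P = 2/22 ≈ 0.090909 and Q = 1/22 ≈ 0.045455.
Under the Kimura two-parameter model, d = −½ ln(1 − 2P − Q) − ¼ ln(1 − 2Q).
1 − 2P − Q = 0.772727, giving −½ ln(0.772727) = 0.128915.
1 − 2Q = 0.90909, giving −¼ ln(0.90909) = 0.023828.
d = 0.128915 + 0.023828 = 0.152743.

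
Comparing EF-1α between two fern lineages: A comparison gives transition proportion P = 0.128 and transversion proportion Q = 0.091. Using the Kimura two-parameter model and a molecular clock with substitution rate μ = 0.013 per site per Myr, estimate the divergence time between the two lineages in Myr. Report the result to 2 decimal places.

Under the Kimura two-parameter model, d = −½ ln(1 − 2P − Q) − ¼ ln(1 − 2Q).
1 − 2P − Q = 0.653, giving −½ ln(0.653) = 0.213089.
1 − 2Q = 0.818, giving −¼ ln(0.818) = 0.050223.
d = 0.213089 + 0.050223 = 0.263312.
Under a molecular clock d = 2μt, so t = d/(2μ) = 0.263312 / (2 × 0.013) = 10.13 Myr.

10.13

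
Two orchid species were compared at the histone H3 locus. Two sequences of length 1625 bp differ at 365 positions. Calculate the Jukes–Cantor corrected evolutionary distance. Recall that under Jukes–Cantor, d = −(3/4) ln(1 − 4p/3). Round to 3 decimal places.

p = 365/1625 ≈ 0.224615.
d = −(3/4) ln(1 − 4p/3) = −0.75 ln(1 − 0.299487) = −0.75 ln(0.700513)
  = −0.75 × (-0.355942) = 0.266957 substitutions/site.

0.267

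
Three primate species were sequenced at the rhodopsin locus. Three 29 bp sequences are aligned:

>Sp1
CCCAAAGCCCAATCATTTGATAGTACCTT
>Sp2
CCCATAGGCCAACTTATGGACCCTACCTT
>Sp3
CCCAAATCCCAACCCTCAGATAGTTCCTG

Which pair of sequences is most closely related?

Sp1–Sp2: 10/29 differ, p = 0.345, d = 0.462.
Sp1–Sp3: 7/29 differ, p = 0.241, d = 0.291.
Sp2–Sp3: 13/29 differ, p = 0.448, d = 0.683.
The smallest distance is between Sp1 and Sp3.

Sp1 and Sp3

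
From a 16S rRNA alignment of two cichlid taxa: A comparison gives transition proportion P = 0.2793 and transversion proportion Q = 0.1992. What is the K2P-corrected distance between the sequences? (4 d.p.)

0.8360

Under the Kimura two-parameter model, d = −½ ln(1 − 2P − Q) − ¼ ln(1 − 2Q).
1 − 2P − Q = 0.2422, giving −½ ln(0.2422) = 0.708996.
1 − 2Q = 0.6016, giving −¼ ln(0.6016) = 0.127041.
d = 0.708996 + 0.127041 = 0.836037.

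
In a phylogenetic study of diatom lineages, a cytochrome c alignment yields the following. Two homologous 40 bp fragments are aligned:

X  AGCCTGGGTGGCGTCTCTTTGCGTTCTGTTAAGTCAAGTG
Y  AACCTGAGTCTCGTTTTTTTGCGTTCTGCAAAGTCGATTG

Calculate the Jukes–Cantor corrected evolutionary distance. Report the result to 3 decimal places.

The sequences differ at 10 of 40 sites (2, 7, 10, 11, 15, 17, 29, 30, 36, 38), so p = 10/40 = 0.25.
d = −(3/4) ln(1 − 4p/3) = −0.75 ln(1 − 0.333333) = −0.75 ln(0.666667)
  = −0.75 × (-0.405465) = 0.304099 substitutions/site.

0.304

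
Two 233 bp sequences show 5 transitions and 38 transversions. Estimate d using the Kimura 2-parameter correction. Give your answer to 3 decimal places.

P = 5/233 ≈ 0.021459 and Q = 38/233 ≈ 0.16309.
Under the Kimura two-parameter model, d = −½ ln(1 − 2P − Q) − ¼ ln(1 − 2Q).
1 − 2P − Q = 0.793992, giving −½ ln(0.793992) = 0.115341.
1 − 2Q = 0.67382, giving −¼ ln(0.67382) = 0.098698.
d = 0.115341 + 0.098698 = 0.214039.

0.214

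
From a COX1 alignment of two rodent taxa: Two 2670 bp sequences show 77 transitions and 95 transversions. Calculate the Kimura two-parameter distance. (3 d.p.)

P = 77/2670 ≈ 0.028839 and Q = 95/2670 ≈ 0.035581.
Under the Kimura two-parameter model, d = −½ ln(1 − 2P − Q) − ¼ ln(1 − 2Q).
1 − 2P − Q = 0.906741, giving −½ ln(0.906741) = 0.048949.
1 − 2Q = 0.928838, giving −¼ ln(0.928838) = 0.018455.
d = 0.048949 + 0.018455 = 0.067404.

0.067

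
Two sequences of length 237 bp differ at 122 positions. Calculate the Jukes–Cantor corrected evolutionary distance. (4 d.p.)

p = 122/237 ≈ 0.514768.
d = −(3/4) ln(1 − 4p/3) = −0.75 ln(1 − 0.686357) = −0.75 ln(0.313643)
  = −0.75 × (-1.159500) = 0.869625 substitutions/site.

0.8696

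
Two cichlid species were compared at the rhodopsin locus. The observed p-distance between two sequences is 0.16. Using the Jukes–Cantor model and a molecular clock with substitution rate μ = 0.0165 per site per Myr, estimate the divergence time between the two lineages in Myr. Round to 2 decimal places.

5.45

d = −(3/4) ln(1 − 4p/3) = −0.75 ln(1 − 0.213333) = −0.75 ln(0.786667)
  = −0.75 × (-0.239950) = 0.179963 substitutions/site.
Under a molecular clock d = 2μt, so t = d/(2μ) = 0.179963 / (2 × 0.0165) = 5.45 Myr.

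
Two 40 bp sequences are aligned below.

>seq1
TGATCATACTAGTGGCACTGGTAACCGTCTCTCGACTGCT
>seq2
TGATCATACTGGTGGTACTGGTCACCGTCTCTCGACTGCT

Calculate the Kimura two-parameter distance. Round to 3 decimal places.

0.080

Of 40 sites, 2 differences are transitions and 1 are transversions, so P = 2/40 = 0.05 and Q = 1/40 = 0.025.
Under the Kimura two-parameter model, d = −½ ln(1 − 2P − Q) − ¼ ln(1 − 2Q).
1 − 2P − Q = 0.875, giving −½ ln(0.875) = 0.066766.
1 − 2Q = 0.95, giving −¼ ln(0.95) = 0.012823.
d = 0.066766 + 0.012823 = 0.079589.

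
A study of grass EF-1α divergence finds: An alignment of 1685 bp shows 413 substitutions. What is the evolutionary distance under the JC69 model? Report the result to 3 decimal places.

0.297

p = 413/1685 ≈ 0.245104.
d = −(3/4) ln(1 − 4p/3) = −0.75 ln(1 − 0.326805) = −0.75 ln(0.673195)
  = −0.75 × (-0.395720) = 0.296790 substitutions/site.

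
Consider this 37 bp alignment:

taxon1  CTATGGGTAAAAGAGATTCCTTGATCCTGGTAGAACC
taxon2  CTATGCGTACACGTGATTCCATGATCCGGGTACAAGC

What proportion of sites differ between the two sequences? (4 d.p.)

The sequences differ at 8 of 37 positions (sites 6, 10, 12, 14, 21, 28, 33, 36).
p = 8/37 = 0.216216… ≈ 0.2162 (to 4 d.p.).

0.2162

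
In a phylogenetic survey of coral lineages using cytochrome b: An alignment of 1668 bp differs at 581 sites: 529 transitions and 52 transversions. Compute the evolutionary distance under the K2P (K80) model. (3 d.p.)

0.564

P = 529/1668 ≈ 0.317146 and Q = 52/1668 ≈ 0.031175.
Under the Kimura two-parameter model, d = −½ ln(1 − 2P − Q) − ¼ ln(1 − 2Q).
1 − 2P − Q = 0.334533, giving −½ ln(0.334533) = 0.547510.
1 − 2Q = 0.93765, giving −¼ ln(0.93765) = 0.016095.
d = 0.547510 + 0.016095 = 0.563605.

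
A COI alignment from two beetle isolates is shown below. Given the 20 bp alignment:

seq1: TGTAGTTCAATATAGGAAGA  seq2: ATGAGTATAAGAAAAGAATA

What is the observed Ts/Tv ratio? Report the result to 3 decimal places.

0.286

Transitions are A↔G and C↔T; transversions are all other mismatches.
Transitions: 2. Transversions: 7.
R = 2/7 = 0.285714… ≈ 0.286 (to 3 d.p.).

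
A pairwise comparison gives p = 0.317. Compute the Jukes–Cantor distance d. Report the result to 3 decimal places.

0.412

d = −(3/4) ln(1 − 4p/3) = −0.75 ln(1 − 0.422667) = −0.75 ln(0.577333)
  = −0.75 × (-0.549336) = 0.412002 substitutions/site.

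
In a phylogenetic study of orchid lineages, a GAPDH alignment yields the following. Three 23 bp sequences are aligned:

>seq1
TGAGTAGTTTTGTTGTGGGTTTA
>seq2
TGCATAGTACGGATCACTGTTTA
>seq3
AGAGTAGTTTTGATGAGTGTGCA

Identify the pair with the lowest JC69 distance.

seq1 and seq3

seq1–seq2: 10/23 differ, p = 0.435, d = 0.650.
seq1–seq3: 6/23 differ, p = 0.261, d = 0.321.
seq2–seq3: 10/23 differ, p = 0.435, d = 0.650.
The smallest distance is between seq1 and seq3.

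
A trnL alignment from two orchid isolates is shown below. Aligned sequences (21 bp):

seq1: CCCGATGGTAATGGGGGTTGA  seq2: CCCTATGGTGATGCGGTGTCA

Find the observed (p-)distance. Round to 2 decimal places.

The sequences differ at 6 of 21 positions (sites 4, 10, 14, 17, 18, 20).
p = 6/21 = 0.285714… ≈ 0.29 (to 2 d.p.).

0.29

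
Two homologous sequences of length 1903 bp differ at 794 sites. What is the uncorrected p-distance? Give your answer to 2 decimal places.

0.42

p = 794/1903 = 0.417235… ≈ 0.42 (to 2 d.p.).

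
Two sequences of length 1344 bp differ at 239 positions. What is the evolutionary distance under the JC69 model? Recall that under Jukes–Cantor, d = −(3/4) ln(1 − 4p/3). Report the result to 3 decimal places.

0.203

p = 239/1344 ≈ 0.177827.
d = −(3/4) ln(1 − 4p/3) = −0.75 ln(1 − 0.237103) = −0.75 ln(0.762897)
  = −0.75 × (-0.270632) = 0.202974 substitutions/site.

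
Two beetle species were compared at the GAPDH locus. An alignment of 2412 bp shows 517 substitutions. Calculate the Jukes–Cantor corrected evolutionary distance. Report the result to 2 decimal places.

p = 517/2412 ≈ 0.214345.
d = −(3/4) ln(1 − 4p/3) = −0.75 ln(1 − 0.285793) = −0.75 ln(0.714207)
  = −0.75 × (-0.336582) = 0.252437 substitutions/site.

0.25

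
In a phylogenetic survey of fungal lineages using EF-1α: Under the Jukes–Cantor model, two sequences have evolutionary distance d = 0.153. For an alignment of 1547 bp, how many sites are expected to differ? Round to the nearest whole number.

214

Invert JC69: p = (3/4)(1 − e^(−4d/3)) = 0.75 × (1 − e^(-0.204)) = 0.75 × (1 − 0.815462) = 0.138404.
Expected differing sites = pL ≈ 0.138404 × 1547 = 214.110988 ≈ 214.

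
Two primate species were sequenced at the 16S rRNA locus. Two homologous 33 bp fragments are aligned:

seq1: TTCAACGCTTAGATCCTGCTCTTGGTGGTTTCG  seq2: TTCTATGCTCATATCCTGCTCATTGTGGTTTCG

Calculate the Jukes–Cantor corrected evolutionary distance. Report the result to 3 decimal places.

The sequences differ at 6 of 33 sites (4, 6, 10, 12, 22, 24), so p = 6/33 ≈ 0.181818.
d = −(3/4) ln(1 − 4p/3) = −0.75 ln(1 − 0.242424) = −0.75 ln(0.757576)
  = −0.75 × (-0.277631) = 0.208223 substitutions/site.

0.208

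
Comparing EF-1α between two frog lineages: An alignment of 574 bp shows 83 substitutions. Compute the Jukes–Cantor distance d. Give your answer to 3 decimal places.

p = 83/574 ≈ 0.144599.
d = −(3/4) ln(1 − 4p/3) = −0.75 ln(1 − 0.192799) = −0.75 ln(0.807201)
  = −0.75 × (-0.214183) = 0.160637 substitutions/site.

0.161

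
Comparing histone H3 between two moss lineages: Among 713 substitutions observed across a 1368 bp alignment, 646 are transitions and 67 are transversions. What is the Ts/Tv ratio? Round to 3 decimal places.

9.642

R = 646/67 = 9.641791… ≈ 9.642 (to 3 d.p.).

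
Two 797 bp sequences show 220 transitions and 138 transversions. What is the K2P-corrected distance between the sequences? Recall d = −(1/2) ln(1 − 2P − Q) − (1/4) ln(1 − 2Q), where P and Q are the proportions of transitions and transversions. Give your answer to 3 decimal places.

P = 220/797 ≈ 0.276035 and Q = 138/797 ≈ 0.173149.
Under the Kimura two-parameter model, d = −½ ln(1 − 2P − Q) − ¼ ln(1 − 2Q).
1 − 2P − Q = 0.274781, giving −½ ln(0.274781) = 0.645890.
1 − 2Q = 0.653702, giving −¼ ln(0.653702) = 0.106276.
d = 0.645890 + 0.106276 = 0.752166.

0.752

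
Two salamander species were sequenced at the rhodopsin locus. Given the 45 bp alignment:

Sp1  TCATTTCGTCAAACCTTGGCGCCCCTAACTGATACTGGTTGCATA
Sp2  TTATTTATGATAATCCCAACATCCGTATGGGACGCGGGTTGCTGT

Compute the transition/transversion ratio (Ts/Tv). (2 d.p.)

0.77

Transitions are A↔G and C↔T; transversions are all other mismatches.
Transitions: 10. Transversions: 13.
R = 10/13 = 0.769230… ≈ 0.77 (to 2 d.p.).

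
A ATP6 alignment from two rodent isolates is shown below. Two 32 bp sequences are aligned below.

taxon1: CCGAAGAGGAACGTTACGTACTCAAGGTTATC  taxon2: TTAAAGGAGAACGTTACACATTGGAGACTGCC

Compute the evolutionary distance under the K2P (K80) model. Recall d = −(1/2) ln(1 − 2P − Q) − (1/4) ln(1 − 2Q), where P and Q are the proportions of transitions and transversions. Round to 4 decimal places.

Of 32 sites, 13 differences are transitions and 1 are transversions, so P = 13/32 = 0.40625 and Q = 1/32 = 0.03125.
Under the Kimura two-parameter model, d = −½ ln(1 − 2P − Q) − ¼ ln(1 − 2Q).
1 − 2P − Q = 0.15625, giving −½ ln(0.15625) = 0.928149.
1 − 2Q = 0.9375, giving −¼ ln(0.9375) = 0.016135.
d = 0.928149 + 0.016135 = 0.944284.

0.9443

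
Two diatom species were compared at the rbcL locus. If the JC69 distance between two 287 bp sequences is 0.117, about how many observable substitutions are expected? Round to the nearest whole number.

Invert JC69: p = (3/4)(1 − e^(−4d/3)) = 0.75 × (1 − e^(-0.156)) = 0.75 × (1 − 0.855559) = 0.108331.
Expected differing sites = pL ≈ 0.108331 × 287 = 31.090997 ≈ 31.

31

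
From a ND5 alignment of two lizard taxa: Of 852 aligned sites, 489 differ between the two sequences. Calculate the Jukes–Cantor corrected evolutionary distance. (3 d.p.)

1.087

p = 489/852 ≈ 0.573944.
d = −(3/4) ln(1 − 4p/3) = −0.75 ln(1 − 0.765259) = −0.75 ln(0.234741)
  = −0.75 × (-1.449273) = 1.086955 substitutions/site.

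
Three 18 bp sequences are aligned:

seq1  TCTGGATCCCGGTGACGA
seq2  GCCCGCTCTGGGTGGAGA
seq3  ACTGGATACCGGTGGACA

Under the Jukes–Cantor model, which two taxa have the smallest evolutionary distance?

seq1–seq2: 8/18 differ, p = 0.444, d = 0.673.
seq1–seq3: 5/18 differ, p = 0.278, d = 0.347.
seq2–seq3: 8/18 differ, p = 0.444, d = 0.673.
The smallest distance is between seq1 and seq3.

seq1 and seq3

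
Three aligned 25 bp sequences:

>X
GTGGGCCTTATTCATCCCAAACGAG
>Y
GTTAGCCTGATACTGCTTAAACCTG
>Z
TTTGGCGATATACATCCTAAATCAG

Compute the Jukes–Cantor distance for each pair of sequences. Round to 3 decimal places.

X–Y: 10/25 sites differ → p = 0.4, d = −0.75 ln(1 − 0.533333) = 0.571605 ≈ 0.572.
X–Z: 8/25 sites differ → p = 0.32, d = −0.75 ln(1 − 0.426667) = 0.417216 ≈ 0.417.
Y–Z: 10/25 sites differ → p = 0.4, d = −0.75 ln(1 − 0.533333) = 0.571605 ≈ 0.572.

d(X,Y) = 0.572, d(X,Z) = 0.417, d(Y,Z) = 0.572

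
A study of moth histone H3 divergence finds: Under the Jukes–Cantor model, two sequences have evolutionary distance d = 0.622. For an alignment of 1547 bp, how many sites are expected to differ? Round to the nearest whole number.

Invert JC69: p = (3/4)(1 − e^(−4d/3)) = 0.75 × (1 − e^(-0.829333)) = 0.75 × (1 − 0.436340) = 0.422745.
Expected differing sites = pL ≈ 0.422745 × 1547 = 653.986515 ≈ 654.

654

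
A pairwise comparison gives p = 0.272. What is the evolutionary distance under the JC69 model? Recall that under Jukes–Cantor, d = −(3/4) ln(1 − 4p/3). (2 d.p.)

0.34

d = −(3/4) ln(1 − 4p/3) = −0.75 ln(1 − 0.362667) = −0.75 ln(0.637333)
  = −0.75 × (-0.450463) = 0.337847 substitutions/site.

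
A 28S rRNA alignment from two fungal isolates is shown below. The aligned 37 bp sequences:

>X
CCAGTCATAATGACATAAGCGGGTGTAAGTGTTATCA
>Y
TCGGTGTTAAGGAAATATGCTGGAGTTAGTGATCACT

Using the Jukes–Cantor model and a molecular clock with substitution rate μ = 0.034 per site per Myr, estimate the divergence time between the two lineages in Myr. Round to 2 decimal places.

The sequences differ at 14 of 37 sites, so p = 14/37 ≈ 0.378378.
d = −(3/4) ln(1 − 4p/3) = −0.75 ln(1 − 0.504504) = −0.75 ln(0.495496)
  = −0.75 × (-0.702196) = 0.526647 substitutions/site.
Under a molecular clock d = 2μt, so t = d/(2μ) = 0.526647 / (2 × 0.034) = 7.74 Myr.

7.74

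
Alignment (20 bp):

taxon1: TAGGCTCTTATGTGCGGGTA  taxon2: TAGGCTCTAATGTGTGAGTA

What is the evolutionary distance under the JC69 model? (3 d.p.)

The sequences differ at 3 of 20 sites (9, 15, 17), so p = 3/20 = 0.15.
d = −(3/4) ln(1 − 4p/3) = −0.75 ln(1 − 0.2) = −0.75 ln(0.8)
  = −0.75 × (-0.223144) = 0.167358 substitutions/site.

0.167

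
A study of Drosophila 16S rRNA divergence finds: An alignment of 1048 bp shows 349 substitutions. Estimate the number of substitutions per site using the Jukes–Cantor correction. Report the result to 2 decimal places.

0.44

p = 349/1048 ≈ 0.333015.
d = −(3/4) ln(1 − 4p/3) = −0.75 ln(1 − 0.44402) = −0.75 ln(0.55598)
  = −0.75 × (-0.587023) = 0.440267 substitutions/site.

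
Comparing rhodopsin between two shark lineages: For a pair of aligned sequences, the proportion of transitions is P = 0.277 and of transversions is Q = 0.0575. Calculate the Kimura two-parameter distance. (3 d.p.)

0.503

Under the Kimura two-parameter model, d = −½ ln(1 − 2P − Q) − ¼ ln(1 − 2Q).
1 − 2P − Q = 0.3885, giving −½ ln(0.3885) = 0.472731.
1 − 2Q = 0.885, giving −¼ ln(0.885) = 0.030542.
d = 0.472731 + 0.030542 = 0.503273.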